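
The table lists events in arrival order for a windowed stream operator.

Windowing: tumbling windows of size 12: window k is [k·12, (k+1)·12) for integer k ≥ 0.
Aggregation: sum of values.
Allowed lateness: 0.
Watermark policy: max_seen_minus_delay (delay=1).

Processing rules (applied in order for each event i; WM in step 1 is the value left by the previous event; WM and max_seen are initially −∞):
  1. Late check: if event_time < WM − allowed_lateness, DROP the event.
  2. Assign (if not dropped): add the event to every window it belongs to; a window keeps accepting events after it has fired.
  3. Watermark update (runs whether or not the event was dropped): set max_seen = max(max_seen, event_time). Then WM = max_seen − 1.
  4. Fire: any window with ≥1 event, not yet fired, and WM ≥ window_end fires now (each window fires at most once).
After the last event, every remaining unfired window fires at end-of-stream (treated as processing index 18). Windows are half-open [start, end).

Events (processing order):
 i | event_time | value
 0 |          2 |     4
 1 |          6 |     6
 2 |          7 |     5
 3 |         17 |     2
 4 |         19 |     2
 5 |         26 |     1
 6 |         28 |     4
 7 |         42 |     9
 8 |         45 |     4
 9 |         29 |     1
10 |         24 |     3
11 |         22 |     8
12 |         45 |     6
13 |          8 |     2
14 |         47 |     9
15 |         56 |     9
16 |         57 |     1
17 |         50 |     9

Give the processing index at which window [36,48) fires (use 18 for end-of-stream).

15

i=0 t=2 v=4: → [0,12); WM=1
i=1 t=6 v=6: → [0,12); WM=5
i=2 t=7 v=5: → [0,12); WM=6
i=3 t=17 v=2: → [12,24); WM=16; [0,12) fires=15
i=4 t=19 v=2: → [12,24); WM=18
i=5 t=26 v=1: → [24,36); WM=25; [12,24) fires=4
i=6 t=28 v=4: → [24,36); WM=27
i=7 t=42 v=9: → [36,48); WM=41; [24,36) fires=5
i=8 t=45 v=4: → [36,48); WM=44
i=9 t=29 v=1: DROP (t<44-0); WM=44
i=10 t=24 v=3: DROP (t<44-0); WM=44
i=11 t=22 v=8: DROP (t<44-0); WM=44
i=12 t=45 v=6: → [36,48); WM=44
i=13 t=8 v=2: DROP (t<44-0); WM=44
i=14 t=47 v=9: → [36,48); WM=46
i=15 t=56 v=9: → [48,60); WM=55; [36,48) fires=28
i=16 t=57 v=1: → [48,60); WM=56
i=17 t=50 v=9: DROP (t<56-0); WM=56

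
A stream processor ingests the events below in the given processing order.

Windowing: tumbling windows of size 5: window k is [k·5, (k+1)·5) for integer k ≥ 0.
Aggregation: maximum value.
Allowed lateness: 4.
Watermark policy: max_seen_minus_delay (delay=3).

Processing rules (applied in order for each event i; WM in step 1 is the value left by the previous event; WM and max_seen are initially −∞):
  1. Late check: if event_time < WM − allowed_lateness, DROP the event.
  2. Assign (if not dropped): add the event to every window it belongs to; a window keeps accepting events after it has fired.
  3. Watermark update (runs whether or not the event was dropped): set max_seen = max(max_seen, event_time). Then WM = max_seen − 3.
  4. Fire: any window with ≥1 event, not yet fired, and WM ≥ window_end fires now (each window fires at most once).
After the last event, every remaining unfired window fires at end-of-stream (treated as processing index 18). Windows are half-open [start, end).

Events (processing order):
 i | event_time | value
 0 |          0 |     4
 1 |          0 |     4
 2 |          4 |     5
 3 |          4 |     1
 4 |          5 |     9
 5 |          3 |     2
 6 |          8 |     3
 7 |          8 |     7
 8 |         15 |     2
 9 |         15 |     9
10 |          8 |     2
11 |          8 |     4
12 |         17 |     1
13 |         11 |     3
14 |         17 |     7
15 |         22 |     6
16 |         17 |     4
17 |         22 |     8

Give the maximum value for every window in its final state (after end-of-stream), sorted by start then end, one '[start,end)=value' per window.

[0,5)=5 [5,10)=9 [10,15)=3 [15,20)=9 [20,25)=8

i=0 t=0 v=4: → [0,5); WM=-3
i=1 t=0 v=4: → [0,5); WM=-3
i=2 t=4 v=5: → [0,5); WM=1
i=3 t=4 v=1: → [0,5); WM=1
i=4 t=5 v=9: → [5,10); WM=2
i=5 t=3 v=2: → [0,5); WM=2
i=6 t=8 v=3: → [5,10); WM=5; [0,5) fires=5
i=7 t=8 v=7: → [5,10); WM=5
i=8 t=15 v=2: → [15,20); WM=12; [5,10) fires=9
i=9 t=15 v=9: → [15,20); WM=12
i=10 t=8 v=2: → [5,10); WM=12
i=11 t=8 v=4: → [5,10); WM=12
i=12 t=17 v=1: → [15,20); WM=14
i=13 t=11 v=3: → [10,15); WM=14
i=14 t=17 v=7: → [15,20); WM=14
i=15 t=22 v=6: → [20,25); WM=19; [10,15) fires=3
i=16 t=17 v=4: → [15,20); WM=19
i=17 t=22 v=8: → [20,25); WM=19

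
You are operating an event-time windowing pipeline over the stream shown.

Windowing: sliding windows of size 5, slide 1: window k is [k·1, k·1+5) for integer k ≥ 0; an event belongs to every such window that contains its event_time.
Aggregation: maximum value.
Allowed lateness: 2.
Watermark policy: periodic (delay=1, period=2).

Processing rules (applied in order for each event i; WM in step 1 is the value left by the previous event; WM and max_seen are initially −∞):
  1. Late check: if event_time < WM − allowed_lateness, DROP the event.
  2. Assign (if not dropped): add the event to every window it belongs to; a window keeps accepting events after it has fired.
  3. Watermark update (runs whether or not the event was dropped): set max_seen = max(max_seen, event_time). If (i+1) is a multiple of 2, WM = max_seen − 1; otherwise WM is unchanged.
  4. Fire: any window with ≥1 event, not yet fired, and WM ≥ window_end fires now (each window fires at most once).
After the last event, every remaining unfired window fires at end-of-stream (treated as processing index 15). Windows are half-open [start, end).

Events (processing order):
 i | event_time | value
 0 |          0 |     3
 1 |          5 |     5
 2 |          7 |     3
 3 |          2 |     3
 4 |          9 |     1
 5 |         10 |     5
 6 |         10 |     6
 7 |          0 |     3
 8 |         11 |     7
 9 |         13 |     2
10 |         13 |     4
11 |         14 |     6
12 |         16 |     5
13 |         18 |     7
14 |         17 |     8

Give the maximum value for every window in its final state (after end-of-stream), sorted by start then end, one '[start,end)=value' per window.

[0,5)=3 [1,6)=5 [2,7)=5 [3,8)=5 [4,9)=5 [5,10)=5 [6,11)=6 [7,12)=7 [8,13)=7 [9,14)=7 [10,15)=7 [11,16)=7 [12,17)=6 [13,18)=8 [14,19)=8 [15,20)=8 [16,21)=8 [17,22)=8 [18,23)=7

i=0 t=0 v=3: → [0,5); WM=−∞
i=1 t=5 v=5: → [5,10),[4,9),[3,8),[2,7),[1,6); WM=4
i=2 t=7 v=3: → [7,12),[6,11),[5,10),[4,9),[3,8); WM=4
i=3 t=2 v=3: → [2,7),[1,6),[0,5); WM=6; [0,5) fires=3 [1,6) fires=5
i=4 t=9 v=1: → [9,14),[8,13),[7,12),[6,11),[5,10); WM=6
i=5 t=10 v=5: → [10,15),[9,14),[8,13),[7,12),[6,11); WM=9; [2,7) fires=5 [3,8) fires=5 [4,9) fires=5
i=6 t=10 v=6: → [10,15),[9,14),[8,13),[7,12),[6,11); WM=9
i=7 t=0 v=3: DROP (t<9-2); WM=9
i=8 t=11 v=7: → [11,16),[10,15),[9,14),[8,13),[7,12); WM=9
i=9 t=13 v=2: → [13,18),[12,17),[11,16),[10,15),[9,14); WM=12; [5,10) fires=5 [6,11) fires=6 [7,12) fires=7
i=10 t=13 v=4: → [13,18),[12,17),[11,16),[10,15),[9,14); WM=12
i=11 t=14 v=6: → [14,19),[13,18),[12,17),[11,16),[10,15); WM=13; [8,13) fires=7
i=12 t=16 v=5: → [16,21),[15,20),[14,19),[13,18),[12,17); WM=13
i=13 t=18 v=7: → [18,23),[17,22),[16,21),[15,20),[14,19); WM=17; [9,14) fires=7 [10,15) fires=7 [11,16) fires=7 [12,17) fires=6
i=14 t=17 v=8: → [17,22),[16,21),[15,20),[14,19),[13,18); WM=17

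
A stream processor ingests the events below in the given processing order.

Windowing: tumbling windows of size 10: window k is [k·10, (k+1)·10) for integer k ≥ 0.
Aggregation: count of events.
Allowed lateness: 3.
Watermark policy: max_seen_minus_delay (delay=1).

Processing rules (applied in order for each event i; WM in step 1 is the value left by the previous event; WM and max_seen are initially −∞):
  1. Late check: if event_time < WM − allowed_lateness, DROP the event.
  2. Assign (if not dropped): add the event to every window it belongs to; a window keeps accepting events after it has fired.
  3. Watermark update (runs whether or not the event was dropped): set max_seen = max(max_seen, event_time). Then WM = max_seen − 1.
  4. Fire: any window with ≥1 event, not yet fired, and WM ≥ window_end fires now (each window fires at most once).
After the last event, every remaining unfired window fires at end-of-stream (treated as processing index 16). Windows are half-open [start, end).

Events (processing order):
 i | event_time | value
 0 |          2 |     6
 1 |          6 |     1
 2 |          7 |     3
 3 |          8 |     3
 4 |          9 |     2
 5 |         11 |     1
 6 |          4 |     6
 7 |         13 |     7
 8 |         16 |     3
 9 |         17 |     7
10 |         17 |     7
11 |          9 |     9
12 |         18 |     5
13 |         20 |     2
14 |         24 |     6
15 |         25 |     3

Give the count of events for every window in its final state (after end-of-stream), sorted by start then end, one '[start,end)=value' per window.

i=0 t=2 v=6: → [0,10); WM=1
i=1 t=6 v=1: → [0,10); WM=5
i=2 t=7 v=3: → [0,10); WM=6
i=3 t=8 v=3: → [0,10); WM=7
i=4 t=9 v=2: → [0,10); WM=8
i=5 t=11 v=1: → [10,20); WM=10; [0,10) fires=5
i=6 t=4 v=6: DROP (t<10-3); WM=10
i=7 t=13 v=7: → [10,20); WM=12
i=8 t=16 v=3: → [10,20); WM=15
i=9 t=17 v=7: → [10,20); WM=16
i=10 t=17 v=7: → [10,20); WM=16
i=11 t=9 v=9: DROP (t<16-3); WM=16
i=12 t=18 v=5: → [10,20); WM=17
i=13 t=20 v=2: → [20,30); WM=19
i=14 t=24 v=6: → [20,30); WM=23; [10,20) fires=6
i=15 t=25 v=3: → [20,30); WM=24

[0,10)=5 [10,20)=6 [20,30)=3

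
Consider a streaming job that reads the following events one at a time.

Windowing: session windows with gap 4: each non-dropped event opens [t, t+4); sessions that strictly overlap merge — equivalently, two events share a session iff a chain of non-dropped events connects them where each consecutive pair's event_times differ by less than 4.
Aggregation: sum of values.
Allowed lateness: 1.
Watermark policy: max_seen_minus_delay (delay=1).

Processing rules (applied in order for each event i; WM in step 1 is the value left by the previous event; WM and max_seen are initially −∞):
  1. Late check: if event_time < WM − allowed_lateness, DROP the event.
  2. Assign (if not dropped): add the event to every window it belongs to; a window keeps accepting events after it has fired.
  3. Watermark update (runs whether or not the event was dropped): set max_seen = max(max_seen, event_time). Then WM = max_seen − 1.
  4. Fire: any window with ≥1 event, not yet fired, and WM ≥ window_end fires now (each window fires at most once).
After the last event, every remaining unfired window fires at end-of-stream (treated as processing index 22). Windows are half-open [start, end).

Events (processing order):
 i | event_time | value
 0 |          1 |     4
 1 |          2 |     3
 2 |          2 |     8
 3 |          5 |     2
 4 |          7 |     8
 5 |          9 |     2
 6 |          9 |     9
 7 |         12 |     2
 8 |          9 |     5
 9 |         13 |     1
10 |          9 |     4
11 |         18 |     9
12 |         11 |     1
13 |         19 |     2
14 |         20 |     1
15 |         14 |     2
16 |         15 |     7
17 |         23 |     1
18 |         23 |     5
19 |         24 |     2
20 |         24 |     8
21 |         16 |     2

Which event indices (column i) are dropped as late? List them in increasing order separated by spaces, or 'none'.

i=0 t=1 v=4: → [1,5); WM=0
i=1 t=2 v=3: → [1,6); WM=1
i=2 t=2 v=8: → [1,6); WM=1
i=3 t=5 v=2: → [1,9); WM=4
i=4 t=7 v=8: → [1,11); WM=6
i=5 t=9 v=2: → [1,13); WM=8
i=6 t=9 v=9: → [1,13); WM=8
i=7 t=12 v=2: → [1,16); WM=11
i=8 t=9 v=5: DROP (t<11-1); WM=11
i=9 t=13 v=1: → [1,17); WM=12
i=10 t=9 v=4: DROP (t<12-1); WM=12
i=11 t=18 v=9: → [18,22); WM=17
i=12 t=11 v=1: DROP (t<17-1); WM=17
i=13 t=19 v=2: → [18,23); WM=18
i=14 t=20 v=1: → [18,24); WM=19
i=15 t=14 v=2: DROP (t<19-1); WM=19
i=16 t=15 v=7: DROP (t<19-1); WM=19
i=17 t=23 v=1: → [18,27); WM=22
i=18 t=23 v=5: → [18,27); WM=22
i=19 t=24 v=2: → [18,28); WM=23
i=20 t=24 v=8: → [18,28); WM=23
i=21 t=16 v=2: DROP (t<23-1); WM=23

8 10 12 15 16 21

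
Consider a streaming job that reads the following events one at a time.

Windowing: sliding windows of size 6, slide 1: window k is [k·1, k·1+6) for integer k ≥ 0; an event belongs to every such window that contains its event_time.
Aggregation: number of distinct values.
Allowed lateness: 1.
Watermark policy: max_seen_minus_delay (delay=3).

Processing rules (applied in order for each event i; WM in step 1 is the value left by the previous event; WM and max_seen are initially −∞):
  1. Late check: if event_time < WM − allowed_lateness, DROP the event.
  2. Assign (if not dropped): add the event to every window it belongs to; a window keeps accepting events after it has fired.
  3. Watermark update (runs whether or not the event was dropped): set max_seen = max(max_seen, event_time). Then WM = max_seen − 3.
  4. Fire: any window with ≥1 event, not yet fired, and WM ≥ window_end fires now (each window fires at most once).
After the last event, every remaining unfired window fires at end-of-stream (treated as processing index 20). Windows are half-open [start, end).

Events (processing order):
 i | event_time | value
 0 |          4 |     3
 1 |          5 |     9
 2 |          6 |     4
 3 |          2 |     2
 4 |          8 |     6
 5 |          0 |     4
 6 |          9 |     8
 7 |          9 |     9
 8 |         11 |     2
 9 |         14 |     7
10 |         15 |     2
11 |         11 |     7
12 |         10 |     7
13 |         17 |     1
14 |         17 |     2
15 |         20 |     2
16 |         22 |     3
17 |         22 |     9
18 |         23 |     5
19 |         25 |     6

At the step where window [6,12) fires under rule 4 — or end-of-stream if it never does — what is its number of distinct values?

i=0 t=4 v=3: → [4,10),[3,9),[2,8),[1,7),[0,6); WM=1
i=1 t=5 v=9: → [5,11),[4,10),[3,9),[2,8),[1,7),[0,6); WM=2
i=2 t=6 v=4: → [6,12),[5,11),[4,10),[3,9),[2,8),[1,7); WM=3
i=3 t=2 v=2: → [2,8),[1,7),[0,6); WM=3
i=4 t=8 v=6: → [8,14),[7,13),[6,12),[5,11),[4,10),[3,9); WM=5
i=5 t=0 v=4: DROP (t<5-1); WM=5
i=6 t=9 v=8: → [9,15),[8,14),[7,13),[6,12),[5,11),[4,10); WM=6; [0,6) fires=3
i=7 t=9 v=9: → [9,15),[8,14),[7,13),[6,12),[5,11),[4,10); WM=6
i=8 t=11 v=2: → [11,17),[10,16),[9,15),[8,14),[7,13),[6,12); WM=8; [1,7) fires=4 [2,8) fires=4
i=9 t=14 v=7: → [14,20),[13,19),[12,18),[11,17),[10,16),[9,15); WM=11; [3,9) fires=4 [4,10) fires=5 [5,11) fires=4
i=10 t=15 v=2: → [15,21),[14,20),[13,19),[12,18),[11,17),[10,16); WM=12; [6,12) fires=5
i=11 t=11 v=7: → [11,17),[10,16),[9,15),[8,14),[7,13),[6,12); WM=12
i=12 t=10 v=7: DROP (t<12-1); WM=12
i=13 t=17 v=1: → [17,23),[16,22),[15,21),[14,20),[13,19),[12,18); WM=14; [7,13) fires=5 [8,14) fires=5
i=14 t=17 v=2: → [17,23),[16,22),[15,21),[14,20),[13,19),[12,18); WM=14
i=15 t=20 v=2: → [20,26),[19,25),[18,24),[17,23),[16,22),[15,21); WM=17; [9,15) fires=4 [10,16) fires=2 [11,17) fires=2
i=16 t=22 v=3: → [22,28),[21,27),[20,26),[19,25),[18,24),[17,23); WM=19; [12,18) fires=3 [13,19) fires=3
i=17 t=22 v=9: → [22,28),[21,27),[20,26),[19,25),[18,24),[17,23); WM=19
i=18 t=23 v=5: → [23,29),[22,28),[21,27),[20,26),[19,25),[18,24); WM=20; [14,20) fires=3
i=19 t=25 v=6: → [25,31),[24,30),[23,29),[22,28),[21,27),[20,26); WM=22; [15,21) fires=2 [16,22) fires=2

5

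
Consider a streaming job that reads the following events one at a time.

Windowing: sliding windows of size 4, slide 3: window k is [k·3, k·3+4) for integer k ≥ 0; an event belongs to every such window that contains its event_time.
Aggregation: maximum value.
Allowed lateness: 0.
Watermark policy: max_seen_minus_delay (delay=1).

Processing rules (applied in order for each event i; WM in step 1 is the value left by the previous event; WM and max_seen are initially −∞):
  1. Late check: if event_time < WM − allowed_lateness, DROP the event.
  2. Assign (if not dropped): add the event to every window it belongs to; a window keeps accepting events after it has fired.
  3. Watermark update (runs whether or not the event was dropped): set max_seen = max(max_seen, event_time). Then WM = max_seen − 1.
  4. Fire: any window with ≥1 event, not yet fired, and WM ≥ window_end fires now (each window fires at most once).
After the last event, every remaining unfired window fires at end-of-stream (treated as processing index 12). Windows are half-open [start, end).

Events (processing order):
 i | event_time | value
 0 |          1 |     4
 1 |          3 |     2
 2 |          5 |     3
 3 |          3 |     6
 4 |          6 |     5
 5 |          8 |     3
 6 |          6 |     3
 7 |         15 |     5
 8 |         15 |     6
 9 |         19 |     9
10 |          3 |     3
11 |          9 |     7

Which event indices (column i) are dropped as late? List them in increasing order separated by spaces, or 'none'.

i=0 t=1 v=4: → [0,4); WM=0
i=1 t=3 v=2: → [3,7),[0,4); WM=2
i=2 t=5 v=3: → [3,7); WM=4; [0,4) fires=4
i=3 t=3 v=6: DROP (t<4-0); WM=4
i=4 t=6 v=5: → [6,10),[3,7); WM=5
i=5 t=8 v=3: → [6,10); WM=7; [3,7) fires=5
i=6 t=6 v=3: DROP (t<7-0); WM=7
i=7 t=15 v=5: → [15,19),[12,16); WM=14; [6,10) fires=5
i=8 t=15 v=6: → [15,19),[12,16); WM=14
i=9 t=19 v=9: → [18,22); WM=18; [12,16) fires=6
i=10 t=3 v=3: DROP (t<18-0); WM=18
i=11 t=9 v=7: DROP (t<18-0); WM=18

3 6 10 11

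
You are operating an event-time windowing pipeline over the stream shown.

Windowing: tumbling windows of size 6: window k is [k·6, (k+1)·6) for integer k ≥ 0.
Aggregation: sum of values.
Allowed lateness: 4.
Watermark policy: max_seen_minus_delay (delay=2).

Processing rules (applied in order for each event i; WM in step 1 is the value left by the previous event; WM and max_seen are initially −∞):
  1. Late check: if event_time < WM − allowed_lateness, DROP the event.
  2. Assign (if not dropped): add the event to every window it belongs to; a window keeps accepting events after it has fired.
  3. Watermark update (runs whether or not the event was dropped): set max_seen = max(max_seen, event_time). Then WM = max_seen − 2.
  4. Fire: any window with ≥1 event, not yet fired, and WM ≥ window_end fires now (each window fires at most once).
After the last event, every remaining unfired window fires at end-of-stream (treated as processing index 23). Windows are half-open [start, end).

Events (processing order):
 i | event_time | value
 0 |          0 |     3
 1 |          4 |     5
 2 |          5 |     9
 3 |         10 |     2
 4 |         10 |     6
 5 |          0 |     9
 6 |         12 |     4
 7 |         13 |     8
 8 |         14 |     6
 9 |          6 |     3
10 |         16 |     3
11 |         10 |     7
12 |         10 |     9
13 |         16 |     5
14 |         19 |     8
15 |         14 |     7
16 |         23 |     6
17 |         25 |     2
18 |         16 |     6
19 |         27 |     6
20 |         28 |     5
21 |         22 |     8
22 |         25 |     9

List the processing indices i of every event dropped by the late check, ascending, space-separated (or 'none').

5 9 18

i=0 t=0 v=3: → [0,6); WM=-2
i=1 t=4 v=5: → [0,6); WM=2
i=2 t=5 v=9: → [0,6); WM=3
i=3 t=10 v=2: → [6,12); WM=8; [0,6) fires=17
i=4 t=10 v=6: → [6,12); WM=8
i=5 t=0 v=9: DROP (t<8-4); WM=8
i=6 t=12 v=4: → [12,18); WM=10
i=7 t=13 v=8: → [12,18); WM=11
i=8 t=14 v=6: → [12,18); WM=12; [6,12) fires=8
i=9 t=6 v=3: DROP (t<12-4); WM=12
i=10 t=16 v=3: → [12,18); WM=14
i=11 t=10 v=7: → [6,12); WM=14
i=12 t=10 v=9: → [6,12); WM=14
i=13 t=16 v=5: → [12,18); WM=14
i=14 t=19 v=8: → [18,24); WM=17
i=15 t=14 v=7: → [12,18); WM=17
i=16 t=23 v=6: → [18,24); WM=21; [12,18) fires=33
i=17 t=25 v=2: → [24,30); WM=23
i=18 t=16 v=6: DROP (t<23-4); WM=23
i=19 t=27 v=6: → [24,30); WM=25; [18,24) fires=14
i=20 t=28 v=5: → [24,30); WM=26
i=21 t=22 v=8: → [18,24); WM=26
i=22 t=25 v=9: → [24,30); WM=26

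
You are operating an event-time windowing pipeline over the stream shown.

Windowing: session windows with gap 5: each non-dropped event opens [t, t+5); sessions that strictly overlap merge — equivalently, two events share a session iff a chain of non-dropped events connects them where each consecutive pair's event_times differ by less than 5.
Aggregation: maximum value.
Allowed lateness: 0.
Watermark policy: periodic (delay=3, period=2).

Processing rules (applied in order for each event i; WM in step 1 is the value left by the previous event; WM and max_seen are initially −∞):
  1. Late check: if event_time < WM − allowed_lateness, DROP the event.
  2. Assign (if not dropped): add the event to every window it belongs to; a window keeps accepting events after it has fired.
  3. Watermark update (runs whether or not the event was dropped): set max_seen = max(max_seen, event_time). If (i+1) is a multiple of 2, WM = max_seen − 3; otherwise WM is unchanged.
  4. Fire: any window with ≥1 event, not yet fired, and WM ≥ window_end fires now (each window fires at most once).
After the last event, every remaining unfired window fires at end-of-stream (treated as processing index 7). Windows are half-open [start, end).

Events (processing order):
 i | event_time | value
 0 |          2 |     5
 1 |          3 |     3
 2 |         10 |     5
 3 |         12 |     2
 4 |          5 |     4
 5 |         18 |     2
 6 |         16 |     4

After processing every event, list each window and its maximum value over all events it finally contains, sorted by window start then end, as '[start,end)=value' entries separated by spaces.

i=0 t=2 v=5: → [2,7); WM=−∞
i=1 t=3 v=3: → [2,8); WM=0
i=2 t=10 v=5: → [10,15); WM=0
i=3 t=12 v=2: → [10,17); WM=9
i=4 t=5 v=4: DROP (t<9-0); WM=9
i=5 t=18 v=2: → [18,23); WM=15
i=6 t=16 v=4: → [10,23); WM=15

[2,8)=5 [10,23)=5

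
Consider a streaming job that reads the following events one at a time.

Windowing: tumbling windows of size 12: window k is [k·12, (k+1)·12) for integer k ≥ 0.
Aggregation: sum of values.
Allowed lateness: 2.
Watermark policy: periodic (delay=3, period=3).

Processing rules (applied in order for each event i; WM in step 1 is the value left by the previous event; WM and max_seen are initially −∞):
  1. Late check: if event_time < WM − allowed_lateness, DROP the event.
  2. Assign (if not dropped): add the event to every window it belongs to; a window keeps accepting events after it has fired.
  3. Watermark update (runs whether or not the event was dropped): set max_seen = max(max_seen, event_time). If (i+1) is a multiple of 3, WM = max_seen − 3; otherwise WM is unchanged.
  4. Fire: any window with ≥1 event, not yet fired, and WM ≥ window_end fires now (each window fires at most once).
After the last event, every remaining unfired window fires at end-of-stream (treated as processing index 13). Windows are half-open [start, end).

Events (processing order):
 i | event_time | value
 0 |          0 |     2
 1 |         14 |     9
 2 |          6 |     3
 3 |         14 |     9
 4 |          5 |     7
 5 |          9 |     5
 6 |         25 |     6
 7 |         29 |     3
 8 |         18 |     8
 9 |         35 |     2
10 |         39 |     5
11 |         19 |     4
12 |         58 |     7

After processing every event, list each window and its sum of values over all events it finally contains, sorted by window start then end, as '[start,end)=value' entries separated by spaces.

i=0 t=0 v=2: → [0,12); WM=−∞
i=1 t=14 v=9: → [12,24); WM=−∞
i=2 t=6 v=3: → [0,12); WM=11
i=3 t=14 v=9: → [12,24); WM=11
i=4 t=5 v=7: DROP (t<11-2); WM=11
i=5 t=9 v=5: → [0,12); WM=11
i=6 t=25 v=6: → [24,36); WM=11
i=7 t=29 v=3: → [24,36); WM=11
i=8 t=18 v=8: → [12,24); WM=26; [0,12) fires=10 [12,24) fires=26
i=9 t=35 v=2: → [24,36); WM=26
i=10 t=39 v=5: → [36,48); WM=26
i=11 t=19 v=4: DROP (t<26-2); WM=36; [24,36) fires=11
i=12 t=58 v=7: → [48,60); WM=36

[0,12)=10 [12,24)=26 [24,36)=11 [36,48)=5 [48,60)=7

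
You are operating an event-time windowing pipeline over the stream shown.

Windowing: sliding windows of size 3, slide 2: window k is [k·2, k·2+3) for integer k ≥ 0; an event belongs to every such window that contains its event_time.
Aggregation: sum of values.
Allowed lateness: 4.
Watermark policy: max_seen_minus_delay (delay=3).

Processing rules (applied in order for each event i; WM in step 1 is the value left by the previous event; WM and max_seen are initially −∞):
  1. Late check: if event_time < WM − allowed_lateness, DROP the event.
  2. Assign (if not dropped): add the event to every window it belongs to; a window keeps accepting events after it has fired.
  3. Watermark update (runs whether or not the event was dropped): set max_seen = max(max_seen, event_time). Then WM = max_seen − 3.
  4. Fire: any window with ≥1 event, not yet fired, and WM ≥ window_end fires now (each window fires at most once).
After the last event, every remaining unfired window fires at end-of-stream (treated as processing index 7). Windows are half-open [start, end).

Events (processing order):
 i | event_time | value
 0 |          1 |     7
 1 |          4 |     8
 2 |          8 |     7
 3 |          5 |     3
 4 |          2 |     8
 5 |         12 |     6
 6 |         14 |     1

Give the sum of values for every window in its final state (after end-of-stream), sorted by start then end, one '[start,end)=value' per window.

[0,3)=15 [2,5)=16 [4,7)=11 [6,9)=7 [8,11)=7 [10,13)=6 [12,15)=7 [14,17)=1

i=0 t=1 v=7: → [0,3); WM=-2
i=1 t=4 v=8: → [4,7),[2,5); WM=1
i=2 t=8 v=7: → [8,11),[6,9); WM=5; [0,3) fires=7 [2,5) fires=8
i=3 t=5 v=3: → [4,7); WM=5
i=4 t=2 v=8: → [2,5),[0,3); WM=5
i=5 t=12 v=6: → [12,15),[10,13); WM=9; [4,7) fires=11 [6,9) fires=7
i=6 t=14 v=1: → [14,17),[12,15); WM=11; [8,11) fires=7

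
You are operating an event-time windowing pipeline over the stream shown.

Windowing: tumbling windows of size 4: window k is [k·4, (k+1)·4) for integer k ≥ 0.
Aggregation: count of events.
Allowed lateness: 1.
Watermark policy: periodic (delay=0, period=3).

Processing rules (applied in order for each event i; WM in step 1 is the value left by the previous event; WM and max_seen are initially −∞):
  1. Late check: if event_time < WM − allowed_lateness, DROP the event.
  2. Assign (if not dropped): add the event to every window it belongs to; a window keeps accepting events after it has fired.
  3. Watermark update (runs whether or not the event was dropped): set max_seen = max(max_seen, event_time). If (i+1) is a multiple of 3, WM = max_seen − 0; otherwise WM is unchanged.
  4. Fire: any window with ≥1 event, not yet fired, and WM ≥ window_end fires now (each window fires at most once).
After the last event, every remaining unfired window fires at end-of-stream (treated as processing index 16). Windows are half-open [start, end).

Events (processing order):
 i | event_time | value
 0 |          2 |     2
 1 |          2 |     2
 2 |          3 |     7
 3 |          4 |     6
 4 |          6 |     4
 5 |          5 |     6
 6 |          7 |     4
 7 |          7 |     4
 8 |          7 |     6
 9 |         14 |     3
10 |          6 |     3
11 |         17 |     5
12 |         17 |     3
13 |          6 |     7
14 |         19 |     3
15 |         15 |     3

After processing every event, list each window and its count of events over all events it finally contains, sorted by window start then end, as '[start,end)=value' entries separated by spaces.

i=0 t=2 v=2: → [0,4); WM=−∞
i=1 t=2 v=2: → [0,4); WM=−∞
i=2 t=3 v=7: → [0,4); WM=3
i=3 t=4 v=6: → [4,8); WM=3
i=4 t=6 v=4: → [4,8); WM=3
i=5 t=5 v=6: → [4,8); WM=6; [0,4) fires=3
i=6 t=7 v=4: → [4,8); WM=6
i=7 t=7 v=4: → [4,8); WM=6
i=8 t=7 v=6: → [4,8); WM=7
i=9 t=14 v=3: → [12,16); WM=7
i=10 t=6 v=3: → [4,8); WM=7
i=11 t=17 v=5: → [16,20); WM=17; [4,8) fires=7 [12,16) fires=1
i=12 t=17 v=3: → [16,20); WM=17
i=13 t=6 v=7: DROP (t<17-1); WM=17
i=14 t=19 v=3: → [16,20); WM=19
i=15 t=15 v=3: DROP (t<19-1); WM=19

[0,4)=3 [4,8)=7 [12,16)=1 [16,20)=3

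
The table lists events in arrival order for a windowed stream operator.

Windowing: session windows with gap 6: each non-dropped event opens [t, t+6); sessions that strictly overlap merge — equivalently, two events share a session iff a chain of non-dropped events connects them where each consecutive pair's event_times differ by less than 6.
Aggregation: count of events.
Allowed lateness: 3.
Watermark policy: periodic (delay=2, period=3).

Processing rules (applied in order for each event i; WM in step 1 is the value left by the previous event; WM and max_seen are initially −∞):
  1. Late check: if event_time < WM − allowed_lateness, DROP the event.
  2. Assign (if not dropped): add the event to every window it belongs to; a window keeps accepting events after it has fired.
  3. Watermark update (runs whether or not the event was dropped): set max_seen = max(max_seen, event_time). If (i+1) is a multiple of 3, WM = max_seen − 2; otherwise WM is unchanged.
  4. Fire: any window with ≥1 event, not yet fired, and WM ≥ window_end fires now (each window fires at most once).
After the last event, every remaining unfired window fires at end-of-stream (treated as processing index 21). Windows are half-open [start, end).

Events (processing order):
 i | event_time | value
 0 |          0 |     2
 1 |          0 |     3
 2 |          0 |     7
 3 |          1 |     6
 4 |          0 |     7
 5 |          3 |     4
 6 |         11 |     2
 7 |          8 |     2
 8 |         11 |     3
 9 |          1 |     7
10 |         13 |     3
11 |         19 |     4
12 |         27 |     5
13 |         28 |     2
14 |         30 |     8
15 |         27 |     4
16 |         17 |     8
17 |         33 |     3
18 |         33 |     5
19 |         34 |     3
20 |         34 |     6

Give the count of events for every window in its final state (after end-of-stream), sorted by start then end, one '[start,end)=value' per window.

i=0 t=0 v=2: → [0,6); WM=−∞
i=1 t=0 v=3: → [0,6); WM=−∞
i=2 t=0 v=7: → [0,6); WM=-2
i=3 t=1 v=6: → [0,7); WM=-2
i=4 t=0 v=7: → [0,7); WM=-2
i=5 t=3 v=4: → [0,9); WM=1
i=6 t=11 v=2: → [11,17); WM=1
i=7 t=8 v=2: → [0,17); WM=1
i=8 t=11 v=3: → [0,17); WM=9
i=9 t=1 v=7: DROP (t<9-3); WM=9
i=10 t=13 v=3: → [0,19); WM=9
i=11 t=19 v=4: → [19,25); WM=17
i=12 t=27 v=5: → [27,33); WM=17
i=13 t=28 v=2: → [27,34); WM=17
i=14 t=30 v=8: → [27,36); WM=28
i=15 t=27 v=4: → [27,36); WM=28
i=16 t=17 v=8: DROP (t<28-3); WM=28
i=17 t=33 v=3: → [27,39); WM=31
i=18 t=33 v=5: → [27,39); WM=31
i=19 t=34 v=3: → [27,40); WM=31
i=20 t=34 v=6: → [27,40); WM=32

[0,19)=10 [19,25)=1 [27,40)=8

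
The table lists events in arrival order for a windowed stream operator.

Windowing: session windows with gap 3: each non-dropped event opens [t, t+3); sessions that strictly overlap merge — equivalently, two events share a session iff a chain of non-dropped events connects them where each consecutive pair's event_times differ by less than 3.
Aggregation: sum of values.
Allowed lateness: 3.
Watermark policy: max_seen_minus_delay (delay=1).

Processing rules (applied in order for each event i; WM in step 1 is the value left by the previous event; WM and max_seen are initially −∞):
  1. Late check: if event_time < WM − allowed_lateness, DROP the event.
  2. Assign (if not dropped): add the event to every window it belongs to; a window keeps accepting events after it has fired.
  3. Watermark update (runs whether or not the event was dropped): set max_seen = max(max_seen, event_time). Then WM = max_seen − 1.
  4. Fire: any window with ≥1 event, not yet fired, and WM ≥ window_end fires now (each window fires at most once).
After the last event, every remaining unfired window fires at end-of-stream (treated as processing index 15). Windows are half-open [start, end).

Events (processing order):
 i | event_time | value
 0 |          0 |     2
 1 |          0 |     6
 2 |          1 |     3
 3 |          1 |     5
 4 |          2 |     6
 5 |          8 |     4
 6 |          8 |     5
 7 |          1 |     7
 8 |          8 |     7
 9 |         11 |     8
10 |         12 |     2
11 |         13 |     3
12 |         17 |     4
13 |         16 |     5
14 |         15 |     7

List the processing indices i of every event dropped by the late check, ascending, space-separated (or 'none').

7

i=0 t=0 v=2: → [0,3); WM=-1
i=1 t=0 v=6: → [0,3); WM=-1
i=2 t=1 v=3: → [0,4); WM=0
i=3 t=1 v=5: → [0,4); WM=0
i=4 t=2 v=6: → [0,5); WM=1
i=5 t=8 v=4: → [8,11); WM=7
i=6 t=8 v=5: → [8,11); WM=7
i=7 t=1 v=7: DROP (t<7-3); WM=7
i=8 t=8 v=7: → [8,11); WM=7
i=9 t=11 v=8: → [11,14); WM=10
i=10 t=12 v=2: → [11,15); WM=11
i=11 t=13 v=3: → [11,16); WM=12
i=12 t=17 v=4: → [17,20); WM=16
i=13 t=16 v=5: → [16,20); WM=16
i=14 t=15 v=7: → [11,20); WM=16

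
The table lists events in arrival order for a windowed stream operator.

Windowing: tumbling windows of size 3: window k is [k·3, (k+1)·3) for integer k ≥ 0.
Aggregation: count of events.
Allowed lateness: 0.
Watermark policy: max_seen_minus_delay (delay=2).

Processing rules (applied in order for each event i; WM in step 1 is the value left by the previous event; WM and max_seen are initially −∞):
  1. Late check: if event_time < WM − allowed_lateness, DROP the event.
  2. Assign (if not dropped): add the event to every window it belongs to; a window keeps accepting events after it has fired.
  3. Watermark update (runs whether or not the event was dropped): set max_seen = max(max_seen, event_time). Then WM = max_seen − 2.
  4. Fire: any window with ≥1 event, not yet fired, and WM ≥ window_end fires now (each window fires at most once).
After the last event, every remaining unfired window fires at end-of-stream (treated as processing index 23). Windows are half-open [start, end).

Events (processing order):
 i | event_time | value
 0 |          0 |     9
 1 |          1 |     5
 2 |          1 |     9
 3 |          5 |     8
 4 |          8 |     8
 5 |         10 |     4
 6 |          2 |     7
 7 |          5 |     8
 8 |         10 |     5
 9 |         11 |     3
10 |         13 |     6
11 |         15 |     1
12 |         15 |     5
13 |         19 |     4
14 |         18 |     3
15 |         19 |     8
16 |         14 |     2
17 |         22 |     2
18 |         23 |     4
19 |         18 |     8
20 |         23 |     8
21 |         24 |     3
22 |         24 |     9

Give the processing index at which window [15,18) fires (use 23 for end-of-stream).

i=0 t=0 v=9: → [0,3); WM=-2
i=1 t=1 v=5: → [0,3); WM=-1
i=2 t=1 v=9: → [0,3); WM=-1
i=3 t=5 v=8: → [3,6); WM=3; [0,3) fires=3
i=4 t=8 v=8: → [6,9); WM=6; [3,6) fires=1
i=5 t=10 v=4: → [9,12); WM=8
i=6 t=2 v=7: DROP (t<8-0); WM=8
i=7 t=5 v=8: DROP (t<8-0); WM=8
i=8 t=10 v=5: → [9,12); WM=8
i=9 t=11 v=3: → [9,12); WM=9; [6,9) fires=1
i=10 t=13 v=6: → [12,15); WM=11
i=11 t=15 v=1: → [15,18); WM=13; [9,12) fires=3
i=12 t=15 v=5: → [15,18); WM=13
i=13 t=19 v=4: → [18,21); WM=17; [12,15) fires=1
i=14 t=18 v=3: → [18,21); WM=17
i=15 t=19 v=8: → [18,21); WM=17
i=16 t=14 v=2: DROP (t<17-0); WM=17
i=17 t=22 v=2: → [21,24); WM=20; [15,18) fires=2
i=18 t=23 v=4: → [21,24); WM=21; [18,21) fires=3
i=19 t=18 v=8: DROP (t<21-0); WM=21
i=20 t=23 v=8: → [21,24); WM=21
i=21 t=24 v=3: → [24,27); WM=22
i=22 t=24 v=9: → [24,27); WM=22

17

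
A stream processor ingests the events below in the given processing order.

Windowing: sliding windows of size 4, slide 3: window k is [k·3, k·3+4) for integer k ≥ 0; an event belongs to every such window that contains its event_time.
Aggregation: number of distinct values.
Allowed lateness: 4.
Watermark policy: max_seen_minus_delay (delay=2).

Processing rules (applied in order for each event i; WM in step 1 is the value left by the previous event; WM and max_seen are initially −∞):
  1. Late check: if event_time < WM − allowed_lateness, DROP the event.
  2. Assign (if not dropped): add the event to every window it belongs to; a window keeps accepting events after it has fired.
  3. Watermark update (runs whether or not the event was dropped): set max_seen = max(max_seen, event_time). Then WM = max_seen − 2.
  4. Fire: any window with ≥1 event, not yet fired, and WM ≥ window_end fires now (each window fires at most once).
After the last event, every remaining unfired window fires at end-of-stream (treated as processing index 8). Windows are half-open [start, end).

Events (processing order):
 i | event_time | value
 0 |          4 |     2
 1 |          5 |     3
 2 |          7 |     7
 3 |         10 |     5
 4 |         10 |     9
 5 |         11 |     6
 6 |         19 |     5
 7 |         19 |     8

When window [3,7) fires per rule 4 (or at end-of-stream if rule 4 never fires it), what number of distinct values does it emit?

2

i=0 t=4 v=2: → [3,7); WM=2
i=1 t=5 v=3: → [3,7); WM=3
i=2 t=7 v=7: → [6,10); WM=5
i=3 t=10 v=5: → [9,13); WM=8; [3,7) fires=2
i=4 t=10 v=9: → [9,13); WM=8
i=5 t=11 v=6: → [9,13); WM=9
i=6 t=19 v=5: → [18,22); WM=17; [6,10) fires=1 [9,13) fires=3
i=7 t=19 v=8: → [18,22); WM=17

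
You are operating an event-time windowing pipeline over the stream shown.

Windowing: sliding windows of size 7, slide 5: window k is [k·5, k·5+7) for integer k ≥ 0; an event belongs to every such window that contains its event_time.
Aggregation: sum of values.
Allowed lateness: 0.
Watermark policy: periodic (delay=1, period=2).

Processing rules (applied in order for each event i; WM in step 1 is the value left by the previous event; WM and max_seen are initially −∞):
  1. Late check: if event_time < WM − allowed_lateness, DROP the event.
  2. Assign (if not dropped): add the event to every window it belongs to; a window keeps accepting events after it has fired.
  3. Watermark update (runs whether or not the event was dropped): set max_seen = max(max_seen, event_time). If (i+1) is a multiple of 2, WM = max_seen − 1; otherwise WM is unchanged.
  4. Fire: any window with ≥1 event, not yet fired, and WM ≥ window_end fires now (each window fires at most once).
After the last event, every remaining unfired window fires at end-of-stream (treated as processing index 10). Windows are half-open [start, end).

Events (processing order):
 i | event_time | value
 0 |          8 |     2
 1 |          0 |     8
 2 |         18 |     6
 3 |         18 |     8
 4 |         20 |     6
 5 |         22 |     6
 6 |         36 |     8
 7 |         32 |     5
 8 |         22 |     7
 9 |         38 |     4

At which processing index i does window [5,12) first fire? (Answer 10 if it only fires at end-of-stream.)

i=0 t=8 v=2: → [5,12); WM=−∞
i=1 t=0 v=8: → [0,7); WM=7; [0,7) fires=8
i=2 t=18 v=6: → [15,22); WM=7
i=3 t=18 v=8: → [15,22); WM=17; [5,12) fires=2
i=4 t=20 v=6: → [20,27),[15,22); WM=17
i=5 t=22 v=6: → [20,27); WM=21
i=6 t=36 v=8: → [35,42),[30,37); WM=21
i=7 t=32 v=5: → [30,37); WM=35; [15,22) fires=20 [20,27) fires=12
i=8 t=22 v=7: DROP (t<35-0); WM=35
i=9 t=38 v=4: → [35,42); WM=37; [30,37) fires=13

3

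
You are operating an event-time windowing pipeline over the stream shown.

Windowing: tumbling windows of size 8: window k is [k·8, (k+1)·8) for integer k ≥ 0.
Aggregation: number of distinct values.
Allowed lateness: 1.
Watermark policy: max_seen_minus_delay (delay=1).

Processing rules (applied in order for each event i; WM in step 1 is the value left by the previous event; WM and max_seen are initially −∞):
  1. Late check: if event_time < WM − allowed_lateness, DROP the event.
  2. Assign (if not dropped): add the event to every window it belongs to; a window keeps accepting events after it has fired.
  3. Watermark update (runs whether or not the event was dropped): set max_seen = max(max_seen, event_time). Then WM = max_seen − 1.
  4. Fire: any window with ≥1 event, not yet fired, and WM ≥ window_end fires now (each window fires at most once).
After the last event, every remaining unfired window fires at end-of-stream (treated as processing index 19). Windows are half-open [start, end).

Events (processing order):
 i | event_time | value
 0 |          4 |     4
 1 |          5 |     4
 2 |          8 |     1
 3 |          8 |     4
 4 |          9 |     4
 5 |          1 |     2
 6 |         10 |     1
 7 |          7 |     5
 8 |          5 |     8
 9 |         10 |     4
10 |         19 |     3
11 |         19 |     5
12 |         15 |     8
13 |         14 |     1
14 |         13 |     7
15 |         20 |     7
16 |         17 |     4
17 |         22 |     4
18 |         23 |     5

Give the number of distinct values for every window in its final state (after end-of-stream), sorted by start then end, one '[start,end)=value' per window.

i=0 t=4 v=4: → [0,8); WM=3
i=1 t=5 v=4: → [0,8); WM=4
i=2 t=8 v=1: → [8,16); WM=7
i=3 t=8 v=4: → [8,16); WM=7
i=4 t=9 v=4: → [8,16); WM=8; [0,8) fires=1
i=5 t=1 v=2: DROP (t<8-1); WM=8
i=6 t=10 v=1: → [8,16); WM=9
i=7 t=7 v=5: DROP (t<9-1); WM=9
i=8 t=5 v=8: DROP (t<9-1); WM=9
i=9 t=10 v=4: → [8,16); WM=9
i=10 t=19 v=3: → [16,24); WM=18; [8,16) fires=2
i=11 t=19 v=5: → [16,24); WM=18
i=12 t=15 v=8: DROP (t<18-1); WM=18
i=13 t=14 v=1: DROP (t<18-1); WM=18
i=14 t=13 v=7: DROP (t<18-1); WM=18
i=15 t=20 v=7: → [16,24); WM=19
i=16 t=17 v=4: DROP (t<19-1); WM=19
i=17 t=22 v=4: → [16,24); WM=21
i=18 t=23 v=5: → [16,24); WM=22

[0,8)=1 [8,16)=2 [16,24)=4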